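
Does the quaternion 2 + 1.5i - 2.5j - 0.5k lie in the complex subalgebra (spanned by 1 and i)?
No. The quaternion 2 + 1.5i - 2.5j - 0.5k has j-coefficient y = -2.5 and k-coefficient z = -0.5, not both zero, so it does not lie in the complex subalgebra spanned by 1 and i.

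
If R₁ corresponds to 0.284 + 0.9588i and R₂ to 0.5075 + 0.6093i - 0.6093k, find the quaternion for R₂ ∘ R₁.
-0.4401 + 0.6596i - 0.5842j - 0.173k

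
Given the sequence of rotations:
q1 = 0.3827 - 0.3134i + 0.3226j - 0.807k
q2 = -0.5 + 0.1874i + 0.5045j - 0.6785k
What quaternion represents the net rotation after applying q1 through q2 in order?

q2 · q1 = -0.8429 + 0.0402i + 0.3956j + 0.3624k
-0.8429 + 0.0402i + 0.3956j + 0.3624k


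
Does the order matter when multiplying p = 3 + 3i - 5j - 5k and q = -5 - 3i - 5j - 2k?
Yes: pq = -41 - 39i + 31j - 11k ≠ -41 - 9i - 11j + 49k = qp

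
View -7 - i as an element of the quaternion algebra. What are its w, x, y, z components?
-7 - i + 0j + 0k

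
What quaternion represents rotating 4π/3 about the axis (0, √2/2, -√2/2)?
-0.5 + 0.6124j - 0.6124k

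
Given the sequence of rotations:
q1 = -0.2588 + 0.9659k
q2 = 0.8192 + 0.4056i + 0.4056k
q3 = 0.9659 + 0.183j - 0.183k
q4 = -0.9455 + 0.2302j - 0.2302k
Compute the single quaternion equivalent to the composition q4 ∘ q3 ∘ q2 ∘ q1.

q2 · q1 = -0.6038 - 0.105i - 0.3918j + 0.6863k
q3 · q2 · q1 = -0.3859 - 0.0475i - 0.4697j + 0.7926k
q4 · q3 · q2 · q1 = 0.6554 + 0.1192i + 0.3662j - 0.6496k
0.6554 + 0.1192i + 0.3662j - 0.6496k


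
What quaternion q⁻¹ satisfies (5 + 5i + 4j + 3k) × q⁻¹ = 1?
0.0667 - 0.0667i - 0.0533j - 0.04k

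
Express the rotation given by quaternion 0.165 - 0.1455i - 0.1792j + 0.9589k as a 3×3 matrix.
[[-0.9032, -0.2643, -0.3382], [0.3686, -0.8813, -0.2957], [-0.2199, -0.3917, 0.8934]]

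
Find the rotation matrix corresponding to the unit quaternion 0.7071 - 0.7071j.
[[0, 0, -1], [0, 1, 0], [1, 0, 0]]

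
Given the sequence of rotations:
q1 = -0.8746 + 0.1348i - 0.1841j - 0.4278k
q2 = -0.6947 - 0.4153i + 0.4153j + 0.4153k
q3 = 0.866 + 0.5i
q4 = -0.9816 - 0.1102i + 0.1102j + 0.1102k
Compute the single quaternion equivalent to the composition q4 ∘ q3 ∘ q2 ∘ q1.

q2 · q1 = 0.9177 + 0.1684i - 0.357j - 0.0456k
q3 · q2 · q1 = 0.7105 + 0.6047i - 0.2864j - 0.218k
q4 · q3 · q2 · q1 = -0.5752 - 0.6643i + 0.402j + 0.2572k
-0.5752 - 0.6643i + 0.402j + 0.2572k


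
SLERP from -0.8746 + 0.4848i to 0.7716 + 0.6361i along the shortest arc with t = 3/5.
-0.9778 - 0.2096i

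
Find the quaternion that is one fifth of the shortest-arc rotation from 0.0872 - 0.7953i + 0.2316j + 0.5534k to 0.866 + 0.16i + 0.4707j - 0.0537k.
0.3455 - 0.7024i + 0.3618j + 0.5063k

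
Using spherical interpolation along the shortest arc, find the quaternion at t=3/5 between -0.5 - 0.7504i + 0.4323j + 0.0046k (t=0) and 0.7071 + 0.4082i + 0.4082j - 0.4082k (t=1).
-0.7181 - 0.6326i - 0.0741j + 0.2804k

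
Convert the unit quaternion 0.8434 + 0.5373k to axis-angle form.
axis = (0, 0, 1), θ = 65°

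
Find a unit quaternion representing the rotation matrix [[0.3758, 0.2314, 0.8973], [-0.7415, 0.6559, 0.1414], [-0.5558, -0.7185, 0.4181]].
0.7826 - 0.2747i + 0.4642j - 0.3108k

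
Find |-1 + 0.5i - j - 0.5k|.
1.581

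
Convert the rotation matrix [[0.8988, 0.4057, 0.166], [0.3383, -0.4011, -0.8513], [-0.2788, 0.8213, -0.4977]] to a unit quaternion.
0.5 + 0.8363i + 0.2224j - 0.0337k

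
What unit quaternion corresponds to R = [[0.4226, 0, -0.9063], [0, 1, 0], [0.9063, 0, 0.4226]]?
0.8434 - 0.5373j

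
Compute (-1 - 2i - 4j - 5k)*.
-1 + 2i + 4j + 5k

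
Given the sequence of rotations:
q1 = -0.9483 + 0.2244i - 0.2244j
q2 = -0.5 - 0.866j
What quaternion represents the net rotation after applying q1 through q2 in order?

q2 · q1 = 0.2798 - 0.1122i + 0.9334j + 0.1943k
0.2798 - 0.1122i + 0.9334j + 0.1943k


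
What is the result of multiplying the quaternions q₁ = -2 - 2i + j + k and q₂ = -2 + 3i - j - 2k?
13 - 3i - j + k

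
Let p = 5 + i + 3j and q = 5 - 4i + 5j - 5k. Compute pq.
14 - 30i + 45j - 8k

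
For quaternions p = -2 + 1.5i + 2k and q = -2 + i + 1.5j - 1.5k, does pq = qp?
No: pq = 5.5 - 8i + 1.25j + 1.25k ≠ 5.5 - 2i - 7.25j - 3.25k = qp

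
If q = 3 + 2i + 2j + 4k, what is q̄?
3 - 2i - 2j - 4k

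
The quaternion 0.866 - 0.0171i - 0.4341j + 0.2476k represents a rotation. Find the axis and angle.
axis = (-0.0342, -0.8681, 0.4952), θ = π/3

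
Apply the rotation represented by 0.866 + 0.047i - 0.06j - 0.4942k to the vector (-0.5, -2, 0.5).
(-2.028, -0.594, 0.184)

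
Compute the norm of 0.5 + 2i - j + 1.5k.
2.739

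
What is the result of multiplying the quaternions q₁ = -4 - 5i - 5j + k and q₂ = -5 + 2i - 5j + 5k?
-3i + 72j + 10k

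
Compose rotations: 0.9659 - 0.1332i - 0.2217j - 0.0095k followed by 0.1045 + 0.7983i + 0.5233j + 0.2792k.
0.3259 + 0.8141i + 0.4527j + 0.1614k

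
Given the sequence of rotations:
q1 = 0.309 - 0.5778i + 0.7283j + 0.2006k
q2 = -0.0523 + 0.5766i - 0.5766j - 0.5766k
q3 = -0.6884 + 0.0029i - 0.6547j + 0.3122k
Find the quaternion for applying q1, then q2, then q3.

q2 · q1 = 0.8526 + 0.5127i + 0.0012j - 0.1019k
q3 · q2 · q1 = -0.5558 - 0.2841i - 0.3987j + 0.672k
-0.5558 - 0.2841i - 0.3987j + 0.672k


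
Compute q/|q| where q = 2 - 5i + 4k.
0.2981 - 0.7454i + 0.5963k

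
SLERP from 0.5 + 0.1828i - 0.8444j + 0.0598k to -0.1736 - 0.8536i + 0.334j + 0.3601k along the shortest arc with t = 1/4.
0.4598 + 0.4039i - 0.7887j - 0.0587k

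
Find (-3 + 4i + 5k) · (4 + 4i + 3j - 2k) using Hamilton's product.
-18 - 11i + 19j + 38k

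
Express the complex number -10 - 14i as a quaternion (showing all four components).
-10 - 14i + 0j + 0k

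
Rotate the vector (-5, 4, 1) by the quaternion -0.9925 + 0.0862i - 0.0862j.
(-4.814, 4.186, 1.141)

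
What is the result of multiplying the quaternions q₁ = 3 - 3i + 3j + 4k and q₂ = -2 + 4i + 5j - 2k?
-1 - 8i + 19j - 41k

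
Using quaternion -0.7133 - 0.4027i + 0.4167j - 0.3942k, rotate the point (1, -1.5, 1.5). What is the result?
(1.273, -1.675, 1.036)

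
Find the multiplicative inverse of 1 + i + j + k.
0.25 - 0.25i - 0.25j - 0.25k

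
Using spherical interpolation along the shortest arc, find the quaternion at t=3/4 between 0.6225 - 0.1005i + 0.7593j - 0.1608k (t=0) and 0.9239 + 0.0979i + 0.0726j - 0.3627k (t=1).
0.9031 + 0.0493i + 0.269j - 0.3312k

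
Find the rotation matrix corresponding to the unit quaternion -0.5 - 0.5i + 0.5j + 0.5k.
[[0, 0, -1], [-1, 0, 0], [0, 1, 0]]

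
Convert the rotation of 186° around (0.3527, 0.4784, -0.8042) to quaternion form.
-0.0523 + 0.3522i + 0.4777j - 0.8031k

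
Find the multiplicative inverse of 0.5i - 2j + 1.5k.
-0.0769i + 0.3077j - 0.2308k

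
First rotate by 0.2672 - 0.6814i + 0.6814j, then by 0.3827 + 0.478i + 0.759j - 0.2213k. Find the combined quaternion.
-0.0892 + 0.0177i + 0.6144j + 0.7838k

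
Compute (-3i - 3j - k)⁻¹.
0.1579i + 0.1579j + 0.0526k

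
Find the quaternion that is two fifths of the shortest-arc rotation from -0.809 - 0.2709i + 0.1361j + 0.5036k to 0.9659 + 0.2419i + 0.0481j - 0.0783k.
-0.8984 - 0.2671i + 0.0639j + 0.3427k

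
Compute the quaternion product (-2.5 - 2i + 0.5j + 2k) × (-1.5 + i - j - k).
8.25 + 2i + 1.75j + k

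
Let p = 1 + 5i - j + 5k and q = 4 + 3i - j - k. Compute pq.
-7 + 29i + 15j + 17k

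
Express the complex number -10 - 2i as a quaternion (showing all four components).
-10 - 2i + 0j + 0k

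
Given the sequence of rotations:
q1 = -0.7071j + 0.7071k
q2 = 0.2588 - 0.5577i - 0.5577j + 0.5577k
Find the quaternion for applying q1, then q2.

q2 · q1 = -0.7887 + 0.2114j + 0.5773k
-0.7887 + 0.2114j + 0.5773k


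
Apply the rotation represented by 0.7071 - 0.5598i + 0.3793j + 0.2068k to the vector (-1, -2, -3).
(-0.107, -3.289, 1.781)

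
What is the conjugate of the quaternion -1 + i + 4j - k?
-1 - i - 4j + k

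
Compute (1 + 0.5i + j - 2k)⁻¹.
0.16 - 0.08i - 0.16j + 0.32k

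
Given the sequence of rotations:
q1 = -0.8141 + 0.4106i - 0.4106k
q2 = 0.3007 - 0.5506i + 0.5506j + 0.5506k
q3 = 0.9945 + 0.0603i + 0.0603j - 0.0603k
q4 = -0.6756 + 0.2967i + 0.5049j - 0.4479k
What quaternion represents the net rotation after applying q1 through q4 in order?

q2 · q1 = 0.2074 + 0.3456i - 0.4482j - 0.7978k
q3 · q2 · q1 = 0.1643 + 0.2811i - 0.406j - 0.8538k
q4 · q3 · q2 · q1 = -0.3718 - 0.7541i + 0.4847j + 0.2408k
-0.3718 - 0.7541i + 0.4847j + 0.2408k


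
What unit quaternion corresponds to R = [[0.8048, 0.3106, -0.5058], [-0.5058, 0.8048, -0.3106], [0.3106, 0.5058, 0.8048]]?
0.9239 + 0.2209i - 0.2209j - 0.2209k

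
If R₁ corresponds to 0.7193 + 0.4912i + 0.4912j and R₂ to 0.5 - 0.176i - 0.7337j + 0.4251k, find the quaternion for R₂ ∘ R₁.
0.8065 - 0.0898i - 0.0733j + 0.5797k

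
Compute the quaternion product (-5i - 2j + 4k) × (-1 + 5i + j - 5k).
47 + 11i - 3j + k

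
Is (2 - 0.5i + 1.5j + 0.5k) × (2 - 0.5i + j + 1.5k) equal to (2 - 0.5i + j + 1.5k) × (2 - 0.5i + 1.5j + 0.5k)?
No: pq = 1.5 - 0.25i + 5.5j + 4.25k ≠ 1.5 - 3.75i + 4.5j + 3.75k = qp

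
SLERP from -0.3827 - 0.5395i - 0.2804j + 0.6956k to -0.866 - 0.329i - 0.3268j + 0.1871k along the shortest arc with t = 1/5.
-0.507 - 0.5191i - 0.304j + 0.6173k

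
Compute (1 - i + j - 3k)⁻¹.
0.0833 + 0.0833i - 0.0833j + 0.25k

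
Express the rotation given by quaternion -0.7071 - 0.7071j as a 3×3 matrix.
[[0, 0, 1], [0, 1, 0], [-1, 0, 0]]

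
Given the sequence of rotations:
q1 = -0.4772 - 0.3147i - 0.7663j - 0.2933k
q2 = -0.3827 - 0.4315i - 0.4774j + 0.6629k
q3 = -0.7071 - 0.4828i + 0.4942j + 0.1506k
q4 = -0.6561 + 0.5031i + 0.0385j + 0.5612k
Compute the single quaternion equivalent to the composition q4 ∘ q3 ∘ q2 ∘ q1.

q2 · q1 = -0.1246 + 0.9743i + 0.1859j - 0.0237k
q3 · q2 · q1 = 0.4702 - 0.6685i - 0.0577j - 0.5733k
q4 · q3 · q2 · q1 = 0.3518 + 0.6855i - 0.0308j + 0.6367k
0.3518 + 0.6855i - 0.0308j + 0.6367k


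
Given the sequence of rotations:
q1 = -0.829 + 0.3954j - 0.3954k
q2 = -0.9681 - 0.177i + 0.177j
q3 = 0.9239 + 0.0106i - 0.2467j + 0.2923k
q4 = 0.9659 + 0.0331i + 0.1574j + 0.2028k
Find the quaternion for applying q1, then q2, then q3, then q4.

q2 · q1 = 0.7326 + 0.0767i - 0.5995j + 0.3128k
q3 · q2 · q1 = 0.4367 + 0.1767i - 0.7155j + 0.5157k
q4 · q3 · q2 · q1 = 0.424 + 0.4114i - 0.6036j + 0.5352k
0.424 + 0.4114i - 0.6036j + 0.5352k


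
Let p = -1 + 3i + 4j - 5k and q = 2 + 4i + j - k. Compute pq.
-23 + 3i - 10j - 22k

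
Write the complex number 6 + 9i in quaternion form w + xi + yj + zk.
6 + 9i + 0j + 0k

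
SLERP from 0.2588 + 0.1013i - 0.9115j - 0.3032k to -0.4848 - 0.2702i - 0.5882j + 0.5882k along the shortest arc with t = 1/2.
-0.1456 - 0.1088i - 0.9661j + 0.1836k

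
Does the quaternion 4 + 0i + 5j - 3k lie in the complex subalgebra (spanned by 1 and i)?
No. The quaternion 4 + 5j - 3k has j-coefficient y = 5 and k-coefficient z = -3, not both zero, so it does not lie in the complex subalgebra spanned by 1 and i.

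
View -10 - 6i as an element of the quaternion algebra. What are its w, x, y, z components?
-10 - 6i + 0j + 0k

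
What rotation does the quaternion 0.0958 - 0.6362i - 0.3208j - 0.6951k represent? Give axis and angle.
axis = (-0.6391, -0.3223, -0.6983), θ = 169°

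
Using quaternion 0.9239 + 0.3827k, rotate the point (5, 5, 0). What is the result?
(0, 7.071, 0)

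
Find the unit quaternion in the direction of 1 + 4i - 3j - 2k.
0.1826 + 0.7303i - 0.5477j - 0.3651k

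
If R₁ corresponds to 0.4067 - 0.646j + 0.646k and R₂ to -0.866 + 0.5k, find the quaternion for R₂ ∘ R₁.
-0.6752 + 0.323i + 0.5594j - 0.3561k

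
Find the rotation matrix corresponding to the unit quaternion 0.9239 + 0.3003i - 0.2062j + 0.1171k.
[[0.8875, -0.3402, -0.3107], [0.0925, 0.7922, -0.6032], [0.4513, 0.5066, 0.7346]]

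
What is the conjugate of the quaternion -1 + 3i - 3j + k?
-1 - 3i + 3j - k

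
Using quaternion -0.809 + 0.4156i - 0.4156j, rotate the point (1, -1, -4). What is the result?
(-1.69, -3.69, -1.236)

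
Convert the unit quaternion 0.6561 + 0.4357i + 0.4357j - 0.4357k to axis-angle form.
axis = (√3/3, √3/3, -√3/3), θ = 98°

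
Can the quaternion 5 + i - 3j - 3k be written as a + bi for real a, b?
No. The quaternion 5 + i - 3j - 3k has j-coefficient y = -3 and k-coefficient z = -3, not both zero, so it does not lie in the complex subalgebra spanned by 1 and i.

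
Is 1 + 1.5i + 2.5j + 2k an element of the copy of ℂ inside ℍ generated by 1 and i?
No. The quaternion 1 + 1.5i + 2.5j + 2k has j-coefficient y = 2.5 and k-coefficient z = 2, not both zero, so it does not lie in the complex subalgebra spanned by 1 and i.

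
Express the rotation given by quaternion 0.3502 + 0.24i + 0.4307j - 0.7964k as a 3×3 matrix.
[[-0.6395, 0.7645, -0.0806], [-0.3511, -0.3837, -0.8541], [-0.6839, -0.5179, 0.5138]]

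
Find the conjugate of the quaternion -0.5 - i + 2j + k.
-0.5 + i - 2j - k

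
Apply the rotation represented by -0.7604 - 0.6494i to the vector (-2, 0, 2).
(-2, -1.975, 0.313)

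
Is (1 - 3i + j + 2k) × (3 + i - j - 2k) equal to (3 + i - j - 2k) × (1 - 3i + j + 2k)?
No: pq = 11 - 8i - 2j + 6k ≠ 11 - 8i + 6j + 2k = qp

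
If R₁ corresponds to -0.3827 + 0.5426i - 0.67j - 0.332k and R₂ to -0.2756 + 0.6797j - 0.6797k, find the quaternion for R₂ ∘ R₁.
0.3352 - 0.8306i - 0.4443j - 0.0172k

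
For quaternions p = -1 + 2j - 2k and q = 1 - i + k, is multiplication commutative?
No: pq = 1 + 3i + 4j - k ≠ 1 - i - 5k = qp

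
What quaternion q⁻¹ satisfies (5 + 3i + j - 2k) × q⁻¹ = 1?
0.1282 - 0.0769i - 0.0256j + 0.0513k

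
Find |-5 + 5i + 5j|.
√75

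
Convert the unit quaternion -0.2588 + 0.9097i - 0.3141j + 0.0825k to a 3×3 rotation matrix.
[[0.7891, -0.5288, 0.3127], [-0.6142, -0.6687, 0.419], [-0.0125, -0.5227, -0.8524]]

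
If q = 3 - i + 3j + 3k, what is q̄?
3 + i - 3j - 3k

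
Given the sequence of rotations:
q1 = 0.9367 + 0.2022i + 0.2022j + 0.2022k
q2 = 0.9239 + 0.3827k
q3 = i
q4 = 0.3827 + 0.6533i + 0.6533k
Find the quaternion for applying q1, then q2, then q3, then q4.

q2 · q1 = 0.788 + 0.1094i + 0.2642j + 0.5453k
q3 · q2 · q1 = -0.1094 + 0.788i - 0.5453j + 0.2642k
q4 · q3 · q2 · q1 = -0.7293 + 0.5863i + 0.1335j - 0.3266k
-0.7293 + 0.5863i + 0.1335j - 0.3266k


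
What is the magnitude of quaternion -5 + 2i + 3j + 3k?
√47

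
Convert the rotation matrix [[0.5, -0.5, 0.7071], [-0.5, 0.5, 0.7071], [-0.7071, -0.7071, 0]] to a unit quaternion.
0.7071 - 0.5i + 0.5j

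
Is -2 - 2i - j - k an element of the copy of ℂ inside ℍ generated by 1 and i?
No. The quaternion -2 - 2i - j - k has j-coefficient y = -1 and k-coefficient z = -1, not both zero, so it does not lie in the complex subalgebra spanned by 1 and i.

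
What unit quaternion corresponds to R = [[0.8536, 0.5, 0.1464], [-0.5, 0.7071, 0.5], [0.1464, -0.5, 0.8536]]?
0.9239 - 0.2706i - 0.2706k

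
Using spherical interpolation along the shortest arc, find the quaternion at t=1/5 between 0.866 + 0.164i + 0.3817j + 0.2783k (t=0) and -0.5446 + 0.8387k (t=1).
0.9271 + 0.1477i + 0.3437j + 0.0235k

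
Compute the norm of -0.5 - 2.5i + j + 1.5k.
3.122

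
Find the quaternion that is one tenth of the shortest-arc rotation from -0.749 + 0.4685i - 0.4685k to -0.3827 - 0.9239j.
-0.7653 + 0.4468i - 0.1231j - 0.4468k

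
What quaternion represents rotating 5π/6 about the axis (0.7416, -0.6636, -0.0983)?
0.2588 + 0.7163i - 0.641j - 0.095k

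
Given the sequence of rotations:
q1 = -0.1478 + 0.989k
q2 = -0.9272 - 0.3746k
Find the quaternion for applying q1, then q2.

q2 · q1 = 0.5075 - 0.8616k
0.5075 - 0.8616k


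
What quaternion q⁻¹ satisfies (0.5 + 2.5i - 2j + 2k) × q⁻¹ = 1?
0.0345 - 0.1724i + 0.1379j - 0.1379k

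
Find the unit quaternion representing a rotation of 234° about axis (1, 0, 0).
-0.454 + 0.891i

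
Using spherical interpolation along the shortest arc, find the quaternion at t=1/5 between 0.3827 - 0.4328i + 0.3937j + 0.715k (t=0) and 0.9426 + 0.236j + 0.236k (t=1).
0.5375 - 0.3643i + 0.3853j + 0.6557k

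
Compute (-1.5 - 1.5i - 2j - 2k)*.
-1.5 + 1.5i + 2j + 2k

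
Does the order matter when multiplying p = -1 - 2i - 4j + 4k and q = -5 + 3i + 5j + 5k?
Yes: pq = 11 - 33i + 37j - 23k ≠ 11 + 47i - 7j - 27k = qp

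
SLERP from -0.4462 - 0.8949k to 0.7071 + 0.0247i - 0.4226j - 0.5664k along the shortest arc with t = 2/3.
0.3711 + 0.02i - 0.3422j - 0.863k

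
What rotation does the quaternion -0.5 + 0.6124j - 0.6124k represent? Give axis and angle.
axis = (0, √2/2, -√2/2), θ = 4π/3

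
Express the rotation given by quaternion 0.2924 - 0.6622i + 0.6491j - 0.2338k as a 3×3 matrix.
[[0.048, -0.7229, 0.6892], [-0.9964, 0.0137, 0.0837], [-0.0699, -0.6908, -0.7197]]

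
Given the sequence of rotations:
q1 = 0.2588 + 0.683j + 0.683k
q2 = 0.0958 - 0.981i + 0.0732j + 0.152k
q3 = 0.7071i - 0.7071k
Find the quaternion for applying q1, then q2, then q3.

q2 · q1 = -0.129 - 0.3077i + 0.7544j - 0.5653k
q3 · q2 · q1 = -0.1821 + 0.4422i + 0.6173j + 0.6247k
-0.1821 + 0.4422i + 0.6173j + 0.6247k


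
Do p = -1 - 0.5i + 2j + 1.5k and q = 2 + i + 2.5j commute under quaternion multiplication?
No: pq = -6.5 - 5.75i + 3j - 0.25k ≠ -6.5 + 1.75i + 6.25k = qp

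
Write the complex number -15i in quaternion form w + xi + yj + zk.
0 - 15i + 0j + 0k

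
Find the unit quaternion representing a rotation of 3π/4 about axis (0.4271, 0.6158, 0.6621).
0.3827 + 0.3946i + 0.5689j + 0.6117k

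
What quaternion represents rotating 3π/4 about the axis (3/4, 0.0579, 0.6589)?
0.3827 + 0.6929i + 0.0535j + 0.6087k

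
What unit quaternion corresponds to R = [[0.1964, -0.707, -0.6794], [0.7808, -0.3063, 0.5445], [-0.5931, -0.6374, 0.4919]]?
0.5878 - 0.5027i - 0.0367j + 0.6328k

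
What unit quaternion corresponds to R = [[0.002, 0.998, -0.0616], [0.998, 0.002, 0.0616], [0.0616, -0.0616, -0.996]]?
-0.0436 + 0.7064i + 0.7064j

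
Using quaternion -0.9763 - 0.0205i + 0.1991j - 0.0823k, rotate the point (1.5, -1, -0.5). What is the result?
(1.722, -0.72, 0.121)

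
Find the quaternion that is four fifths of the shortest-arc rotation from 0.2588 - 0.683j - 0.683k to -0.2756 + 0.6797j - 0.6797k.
0.3341 - 0.8373j + 0.4327k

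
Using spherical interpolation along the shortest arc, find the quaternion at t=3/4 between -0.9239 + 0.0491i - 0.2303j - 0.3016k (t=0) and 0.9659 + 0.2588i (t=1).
-0.9778 - 0.1849i - 0.0598j - 0.0784k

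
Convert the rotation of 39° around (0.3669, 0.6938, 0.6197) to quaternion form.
0.9426 + 0.1225i + 0.2316j + 0.2069k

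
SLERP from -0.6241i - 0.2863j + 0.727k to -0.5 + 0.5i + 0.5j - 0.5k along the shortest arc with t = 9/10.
0.4555 - 0.5219i - 0.486j + 0.5329k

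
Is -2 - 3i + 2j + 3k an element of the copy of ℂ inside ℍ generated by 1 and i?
No. The quaternion -2 - 3i + 2j + 3k has j-coefficient y = 2 and k-coefficient z = 3, not both zero, so it does not lie in the complex subalgebra spanned by 1 and i.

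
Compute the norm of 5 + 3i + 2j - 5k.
√63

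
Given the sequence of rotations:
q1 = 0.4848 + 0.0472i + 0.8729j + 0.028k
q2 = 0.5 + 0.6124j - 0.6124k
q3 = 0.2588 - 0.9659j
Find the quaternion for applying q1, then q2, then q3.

q2 · q1 = -0.275 + 0.5753i + 0.7044j - 0.3118k
q3 · q2 · q1 = 0.6092 + 0.4501i + 0.4479j + 0.475k
0.6092 + 0.4501i + 0.4479j + 0.475k


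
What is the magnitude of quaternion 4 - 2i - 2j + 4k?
√40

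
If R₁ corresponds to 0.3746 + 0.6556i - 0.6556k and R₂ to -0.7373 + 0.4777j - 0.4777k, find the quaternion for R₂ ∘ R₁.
-0.5894 - 0.7966i - 0.1342j - 0.0088k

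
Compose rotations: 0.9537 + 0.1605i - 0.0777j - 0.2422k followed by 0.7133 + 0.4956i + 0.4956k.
0.7208 + 0.6256i + 0.1442j + 0.2614k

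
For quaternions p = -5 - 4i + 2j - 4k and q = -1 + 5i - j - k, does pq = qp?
No: pq = 23 - 27i - 21j + 3k ≠ 23 - 15i + 27j + 15k = qp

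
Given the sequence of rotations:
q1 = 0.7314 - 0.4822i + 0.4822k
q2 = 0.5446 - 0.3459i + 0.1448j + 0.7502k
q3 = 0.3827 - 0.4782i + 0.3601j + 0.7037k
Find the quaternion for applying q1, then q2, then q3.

q2 · q1 = -0.1302 - 0.4458i - 0.089j + 0.8811k
q3 · q2 · q1 = -0.851 + 0.2716i + 0.0267j + 0.4487k
-0.851 + 0.2716i + 0.0267j + 0.4487k


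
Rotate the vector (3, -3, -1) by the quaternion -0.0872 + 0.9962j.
(-2.781, -3, 1.506)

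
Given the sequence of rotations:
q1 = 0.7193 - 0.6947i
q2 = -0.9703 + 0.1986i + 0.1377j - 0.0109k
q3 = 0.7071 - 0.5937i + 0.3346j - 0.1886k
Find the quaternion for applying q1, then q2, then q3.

q2 · q1 = -0.56 + 0.8169i + 0.1066j + 0.0878k
q3 · q2 · q1 = 0.0699 + 0.9596i - 0.2139j - 0.1689k
0.0699 + 0.9596i - 0.2139j - 0.1689k


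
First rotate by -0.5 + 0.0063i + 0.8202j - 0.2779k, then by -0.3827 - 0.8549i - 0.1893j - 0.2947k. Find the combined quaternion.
0.2701 + 0.7194i - 0.4587j - 0.4463k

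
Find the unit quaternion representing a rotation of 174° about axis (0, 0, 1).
0.0523 + 0.9986k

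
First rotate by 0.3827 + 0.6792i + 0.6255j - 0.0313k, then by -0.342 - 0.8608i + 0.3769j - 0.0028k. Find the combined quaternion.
0.2179 - 0.5718i - 0.0985j - 0.7848k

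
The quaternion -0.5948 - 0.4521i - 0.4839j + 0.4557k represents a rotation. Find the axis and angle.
axis = (-0.5624, -0.602, 0.5669), θ = 253°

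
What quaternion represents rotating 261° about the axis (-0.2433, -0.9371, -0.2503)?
-0.6494 - 0.185i - 0.7126j - 0.1903k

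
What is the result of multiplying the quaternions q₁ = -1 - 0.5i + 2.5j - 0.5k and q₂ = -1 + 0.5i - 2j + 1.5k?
7 + 2.75i - 1.25k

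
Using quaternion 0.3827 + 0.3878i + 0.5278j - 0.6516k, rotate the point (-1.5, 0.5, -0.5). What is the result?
(1.114, 0.551, 1.097)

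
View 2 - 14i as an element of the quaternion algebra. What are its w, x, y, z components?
2 - 14i + 0j + 0k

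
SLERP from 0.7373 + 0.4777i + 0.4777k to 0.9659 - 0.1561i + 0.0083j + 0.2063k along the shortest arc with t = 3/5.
0.9349 + 0.1073i + 0.0053j + 0.3383k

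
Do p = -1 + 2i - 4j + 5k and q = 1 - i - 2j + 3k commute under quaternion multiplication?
No: pq = -22 + i - 13j - 6k ≠ -22 + 5i + 9j + 10k = qp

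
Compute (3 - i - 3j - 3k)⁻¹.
0.1071 + 0.0357i + 0.1071j + 0.1071k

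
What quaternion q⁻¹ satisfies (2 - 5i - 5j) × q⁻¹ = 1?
0.037 + 0.0926i + 0.0926j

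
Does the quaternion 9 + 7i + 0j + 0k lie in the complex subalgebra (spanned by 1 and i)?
Yes. The quaternion 9 + 7i has j- and k-coefficients y = z = 0, so it lies in the complex subalgebra spanned by 1 and i.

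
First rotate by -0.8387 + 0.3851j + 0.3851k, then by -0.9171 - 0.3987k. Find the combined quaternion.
0.9227 + 0.1535i - 0.3532j - 0.0188k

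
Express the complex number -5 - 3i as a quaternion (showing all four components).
-5 - 3i + 0j + 0k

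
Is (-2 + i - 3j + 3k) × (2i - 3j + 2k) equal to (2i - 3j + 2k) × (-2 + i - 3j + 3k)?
No: pq = -17 - i + 10j - k ≠ -17 - 7i + 2j - 7k = qp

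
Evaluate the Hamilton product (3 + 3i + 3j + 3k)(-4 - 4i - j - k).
6 - 24i - 24j - 6k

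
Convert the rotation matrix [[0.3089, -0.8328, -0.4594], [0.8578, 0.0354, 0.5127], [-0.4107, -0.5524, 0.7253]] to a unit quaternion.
0.7193 - 0.3702i - 0.0169j + 0.5876k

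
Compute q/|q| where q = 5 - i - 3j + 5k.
0.6455 - 0.1291i - 0.3873j + 0.6455k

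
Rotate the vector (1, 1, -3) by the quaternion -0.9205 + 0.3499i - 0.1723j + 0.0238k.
(-0.139, -1.318, -3.04)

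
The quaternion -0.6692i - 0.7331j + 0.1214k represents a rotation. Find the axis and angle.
axis = (-0.6692, -0.7331, 0.1214), θ = π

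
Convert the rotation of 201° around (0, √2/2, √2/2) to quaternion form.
-0.1822 + 0.6953j + 0.6953k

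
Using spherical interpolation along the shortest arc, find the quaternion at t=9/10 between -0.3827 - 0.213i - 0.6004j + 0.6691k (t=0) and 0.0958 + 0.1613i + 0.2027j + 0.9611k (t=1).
0.0427 + 0.1251i + 0.1161j + 0.9844k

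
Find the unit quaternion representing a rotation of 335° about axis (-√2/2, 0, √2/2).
-0.9763 - 0.153i + 0.153k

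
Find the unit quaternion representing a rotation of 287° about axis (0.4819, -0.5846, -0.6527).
-0.8039 + 0.2866i - 0.3477j - 0.3882k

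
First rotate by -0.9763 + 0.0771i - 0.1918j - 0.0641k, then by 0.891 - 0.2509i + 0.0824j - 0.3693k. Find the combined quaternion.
-0.8584 + 0.2375i - 0.2959j + 0.3452k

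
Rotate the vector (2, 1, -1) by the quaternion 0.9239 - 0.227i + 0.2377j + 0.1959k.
(0.8, 0.816, -2.167)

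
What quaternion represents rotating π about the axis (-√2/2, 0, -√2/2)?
-0.7071i - 0.7071k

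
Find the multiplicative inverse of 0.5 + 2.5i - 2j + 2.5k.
0.0299 - 0.1493i + 0.1194j - 0.1493k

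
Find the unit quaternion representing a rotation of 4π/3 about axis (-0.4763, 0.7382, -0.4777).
-0.5 - 0.4125i + 0.6393j - 0.4137k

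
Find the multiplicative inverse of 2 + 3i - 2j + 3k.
0.0769 - 0.1154i + 0.0769j - 0.1154k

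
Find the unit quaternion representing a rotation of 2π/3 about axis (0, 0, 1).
0.5 + 0.866k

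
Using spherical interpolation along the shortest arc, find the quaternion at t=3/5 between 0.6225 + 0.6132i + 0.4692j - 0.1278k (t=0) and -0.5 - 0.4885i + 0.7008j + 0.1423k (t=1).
0.6775 + 0.6644i - 0.2673j - 0.1677k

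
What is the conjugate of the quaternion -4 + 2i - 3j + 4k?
-4 - 2i + 3j - 4k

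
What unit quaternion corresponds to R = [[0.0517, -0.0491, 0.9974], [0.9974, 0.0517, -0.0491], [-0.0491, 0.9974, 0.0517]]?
0.5374 + 0.4869i + 0.4869j + 0.4869k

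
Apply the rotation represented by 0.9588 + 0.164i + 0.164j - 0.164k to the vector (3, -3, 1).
(1.833, -3.828, -0.995)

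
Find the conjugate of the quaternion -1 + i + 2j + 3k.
-1 - i - 2j - 3k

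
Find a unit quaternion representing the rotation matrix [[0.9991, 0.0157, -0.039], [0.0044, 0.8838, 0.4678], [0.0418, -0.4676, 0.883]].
0.9703 - 0.241i - 0.0208j - 0.0029k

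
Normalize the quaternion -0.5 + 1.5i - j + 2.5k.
-0.1601 + 0.4804i - 0.3203j + 0.8006k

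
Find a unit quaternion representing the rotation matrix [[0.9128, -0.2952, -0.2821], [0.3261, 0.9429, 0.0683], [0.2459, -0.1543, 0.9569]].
0.9763 - 0.057i - 0.1352j + 0.1591k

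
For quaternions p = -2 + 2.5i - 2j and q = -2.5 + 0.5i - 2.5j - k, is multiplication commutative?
No: pq = -1.25 - 5.25i + 12.5j - 3.25k ≠ -1.25 - 9.25i + 7.5j + 7.25k = qp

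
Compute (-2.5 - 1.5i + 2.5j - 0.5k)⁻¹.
-0.1667 + 0.1i - 0.1667j + 0.0333k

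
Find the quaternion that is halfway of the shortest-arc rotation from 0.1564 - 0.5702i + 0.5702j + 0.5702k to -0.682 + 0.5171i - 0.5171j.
0.4552 - 0.5903i + 0.5903j + 0.3096k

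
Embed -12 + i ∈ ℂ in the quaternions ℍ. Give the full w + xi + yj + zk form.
-12 + i + 0j + 0k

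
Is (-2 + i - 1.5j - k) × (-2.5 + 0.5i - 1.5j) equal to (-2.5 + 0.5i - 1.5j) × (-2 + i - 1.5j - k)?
No: pq = 2.25 - 5i + 6.25j + 1.75k ≠ 2.25 - 2i + 7.25j + 3.25k = qp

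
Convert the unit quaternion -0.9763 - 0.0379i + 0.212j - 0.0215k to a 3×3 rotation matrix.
[[0.9092, -0.0581, -0.4123], [0.0259, 0.9962, -0.0831], [0.4156, 0.0649, 0.9072]]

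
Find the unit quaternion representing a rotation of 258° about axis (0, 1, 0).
-0.6293 + 0.7771j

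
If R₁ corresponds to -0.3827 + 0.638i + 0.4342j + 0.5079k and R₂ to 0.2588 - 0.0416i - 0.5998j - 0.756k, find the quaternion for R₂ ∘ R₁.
0.5719 + 0.2047i - 0.1193j + 0.7854k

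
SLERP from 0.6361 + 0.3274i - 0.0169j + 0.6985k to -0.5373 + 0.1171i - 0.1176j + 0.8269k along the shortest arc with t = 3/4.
-0.2507 + 0.2084i - 0.1064j + 0.9394k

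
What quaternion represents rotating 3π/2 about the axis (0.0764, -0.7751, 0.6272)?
-0.7071 + 0.054i - 0.5481j + 0.4435k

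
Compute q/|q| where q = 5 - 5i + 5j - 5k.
0.5 - 0.5i + 0.5j - 0.5k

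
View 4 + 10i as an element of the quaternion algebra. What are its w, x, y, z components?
4 + 10i + 0j + 0k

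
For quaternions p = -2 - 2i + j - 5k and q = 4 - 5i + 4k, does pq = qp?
No: pq = 2 + 6i + 37j - 23k ≠ 2 - 2i - 29j - 33k = qp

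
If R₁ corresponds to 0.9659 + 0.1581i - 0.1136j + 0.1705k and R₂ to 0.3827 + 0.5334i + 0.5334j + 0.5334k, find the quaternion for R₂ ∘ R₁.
0.255 + 0.7273i + 0.4651j + 0.4355k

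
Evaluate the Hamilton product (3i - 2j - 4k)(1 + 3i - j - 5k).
-31 + 9i + j - k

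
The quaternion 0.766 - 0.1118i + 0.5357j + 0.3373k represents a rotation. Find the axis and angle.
axis = (-0.1739, 0.8333, 0.5247), θ = 80°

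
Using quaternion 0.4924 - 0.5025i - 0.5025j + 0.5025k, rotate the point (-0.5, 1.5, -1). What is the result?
(1.02, -0.505, -1.485)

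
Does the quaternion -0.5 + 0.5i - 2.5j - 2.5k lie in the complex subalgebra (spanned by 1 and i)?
No. The quaternion -0.5 + 0.5i - 2.5j - 2.5k has j-coefficient y = -2.5 and k-coefficient z = -2.5, not both zero, so it does not lie in the complex subalgebra spanned by 1 and i.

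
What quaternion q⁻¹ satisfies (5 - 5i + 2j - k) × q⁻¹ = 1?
0.0909 + 0.0909i - 0.0364j + 0.0182k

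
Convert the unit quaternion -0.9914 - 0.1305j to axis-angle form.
axis = (0, -1, 0), θ = 345°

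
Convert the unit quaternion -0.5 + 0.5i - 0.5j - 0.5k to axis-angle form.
axis = (√3/3, -√3/3, -√3/3), θ = 4π/3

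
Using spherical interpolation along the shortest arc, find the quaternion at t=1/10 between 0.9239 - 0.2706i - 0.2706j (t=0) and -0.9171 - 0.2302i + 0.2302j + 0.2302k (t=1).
0.9366 - 0.2218i - 0.2703j - 0.0243k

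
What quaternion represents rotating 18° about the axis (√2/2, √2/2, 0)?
0.9877 + 0.1106i + 0.1106j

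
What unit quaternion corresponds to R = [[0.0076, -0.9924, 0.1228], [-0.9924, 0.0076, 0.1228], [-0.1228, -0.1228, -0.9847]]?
0.0872 - 0.7044i + 0.7044j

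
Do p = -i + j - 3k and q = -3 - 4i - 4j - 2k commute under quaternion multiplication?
No: pq = -6 - 11i + 7j + 17k ≠ -6 + 17i - 13j + k = qp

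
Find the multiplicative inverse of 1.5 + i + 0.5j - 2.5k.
0.1538 - 0.1026i - 0.0513j + 0.2564k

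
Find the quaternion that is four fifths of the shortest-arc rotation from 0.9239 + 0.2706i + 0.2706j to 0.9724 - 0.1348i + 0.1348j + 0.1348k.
0.9788 - 0.0532i + 0.1652j + 0.1092k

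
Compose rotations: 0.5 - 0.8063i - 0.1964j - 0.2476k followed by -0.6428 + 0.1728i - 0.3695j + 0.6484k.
-0.0941 + 0.8235i - 0.5385j + 0.1515k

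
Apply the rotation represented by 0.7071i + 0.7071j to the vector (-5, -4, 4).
(-4, -5, -4)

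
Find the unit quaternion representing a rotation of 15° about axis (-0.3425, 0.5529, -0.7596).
0.9914 - 0.0447i + 0.0722j - 0.0991k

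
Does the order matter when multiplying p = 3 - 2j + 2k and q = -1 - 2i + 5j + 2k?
Yes: pq = 3 - 20i + 13j ≠ 3 + 8i + 21j + 8k = qp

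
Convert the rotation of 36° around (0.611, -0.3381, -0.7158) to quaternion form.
0.9511 + 0.1888i - 0.1045j - 0.2212k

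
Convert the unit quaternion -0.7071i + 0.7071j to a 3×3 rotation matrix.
[[0, -1, 0], [-1, 0, 0], [0, 0, -1]]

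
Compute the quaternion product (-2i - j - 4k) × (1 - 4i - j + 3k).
3 - 9i + 21j - 6k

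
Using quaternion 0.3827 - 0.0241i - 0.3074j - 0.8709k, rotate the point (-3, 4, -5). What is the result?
(5.81, -2.886, -2.813)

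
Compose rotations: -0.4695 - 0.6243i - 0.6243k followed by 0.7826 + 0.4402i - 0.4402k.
-0.3674 - 0.6953i + 0.5496j - 0.2819k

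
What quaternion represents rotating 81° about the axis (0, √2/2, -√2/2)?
0.7604 + 0.4592j - 0.4592k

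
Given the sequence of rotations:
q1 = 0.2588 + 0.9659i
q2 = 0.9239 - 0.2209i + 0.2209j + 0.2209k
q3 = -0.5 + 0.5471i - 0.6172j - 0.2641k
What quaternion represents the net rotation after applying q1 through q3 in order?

q2 · q1 = 0.4525 + 0.8352i + 0.2705j - 0.1562k
q3 · q2 · q1 = -0.5575 - 0.0022i - 0.5497j + 0.6221k
-0.5575 - 0.0022i - 0.5497j + 0.6221k


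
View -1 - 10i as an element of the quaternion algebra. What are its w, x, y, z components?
-1 - 10i + 0j + 0k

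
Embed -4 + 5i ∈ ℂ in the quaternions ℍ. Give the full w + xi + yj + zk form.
-4 + 5i + 0j + 0k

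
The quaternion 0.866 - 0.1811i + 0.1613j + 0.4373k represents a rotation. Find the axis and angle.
axis = (-0.3622, 0.3226, 0.8745), θ = π/3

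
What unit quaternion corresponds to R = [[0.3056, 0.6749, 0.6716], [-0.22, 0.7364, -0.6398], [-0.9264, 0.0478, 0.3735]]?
0.7771 + 0.2212i + 0.5141j - 0.2879k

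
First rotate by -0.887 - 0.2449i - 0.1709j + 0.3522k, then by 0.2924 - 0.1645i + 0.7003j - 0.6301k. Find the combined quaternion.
0.042 + 0.2133i - 0.4589j + 0.8615k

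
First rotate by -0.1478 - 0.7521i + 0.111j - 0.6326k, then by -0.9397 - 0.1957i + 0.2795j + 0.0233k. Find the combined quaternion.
-0.0246 + 0.5563i - 0.2869j + 0.7795k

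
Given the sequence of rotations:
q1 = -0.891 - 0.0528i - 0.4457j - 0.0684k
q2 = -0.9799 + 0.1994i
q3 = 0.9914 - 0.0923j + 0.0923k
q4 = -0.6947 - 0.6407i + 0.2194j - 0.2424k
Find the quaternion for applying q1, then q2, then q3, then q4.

q2 · q1 = 0.8836 - 0.1259i + 0.4504j - 0.0218k
q3 · q2 · q1 = 0.9196 - 0.1644i + 0.3533j + 0.0483k
q4 · q3 · q2 · q1 = -0.81 - 0.3787i + 0.0271j - 0.4468k
-0.81 - 0.3787i + 0.0271j - 0.4468k


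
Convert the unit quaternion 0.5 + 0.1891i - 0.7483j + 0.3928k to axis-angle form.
axis = (0.2184, -0.8641, 0.4536), θ = 2π/3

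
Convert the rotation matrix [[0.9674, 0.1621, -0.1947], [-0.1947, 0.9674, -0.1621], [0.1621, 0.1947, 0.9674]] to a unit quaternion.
0.9877 + 0.0903i - 0.0903j - 0.0903k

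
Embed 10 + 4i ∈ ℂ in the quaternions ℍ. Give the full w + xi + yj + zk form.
10 + 4i + 0j + 0k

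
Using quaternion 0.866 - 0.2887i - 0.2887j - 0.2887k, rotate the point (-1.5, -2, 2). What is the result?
(-3, 0.5, 1)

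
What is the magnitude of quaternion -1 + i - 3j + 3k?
√20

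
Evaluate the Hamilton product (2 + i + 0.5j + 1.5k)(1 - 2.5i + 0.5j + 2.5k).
0.5 - 3.5i - 4.75j + 8.25k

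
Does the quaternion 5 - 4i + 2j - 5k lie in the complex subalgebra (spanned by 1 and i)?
No. The quaternion 5 - 4i + 2j - 5k has j-coefficient y = 2 and k-coefficient z = -5, not both zero, so it does not lie in the complex subalgebra spanned by 1 and i.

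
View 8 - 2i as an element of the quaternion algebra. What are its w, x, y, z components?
8 - 2i + 0j + 0k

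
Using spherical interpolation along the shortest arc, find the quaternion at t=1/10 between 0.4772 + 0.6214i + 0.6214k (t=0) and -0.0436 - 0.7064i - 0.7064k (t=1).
0.4368 + 0.6361i + 0.6361k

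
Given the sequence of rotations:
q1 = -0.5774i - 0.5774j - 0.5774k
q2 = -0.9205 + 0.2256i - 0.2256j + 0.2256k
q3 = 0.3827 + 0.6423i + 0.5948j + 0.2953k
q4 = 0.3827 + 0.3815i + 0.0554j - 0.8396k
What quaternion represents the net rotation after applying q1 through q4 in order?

q2 · q1 = 0.1303 + 0.792i + 0.5315j + 0.271k
q3 · q2 · q1 = -0.855 + 0.391i + 0.3407j + 0.0125k
q4 · q3 · q2 · q1 = -0.4848 + 0.1102i - 0.25j + 0.831k
-0.4848 + 0.1102i - 0.25j + 0.831k


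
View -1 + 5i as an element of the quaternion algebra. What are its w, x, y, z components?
-1 + 5i + 0j + 0k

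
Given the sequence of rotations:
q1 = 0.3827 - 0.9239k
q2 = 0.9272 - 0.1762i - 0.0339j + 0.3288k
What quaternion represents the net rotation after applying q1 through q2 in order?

q2 · q1 = 0.6586 - 0.0361i - 0.1758j - 0.7308k
0.6586 - 0.0361i - 0.1758j - 0.7308k


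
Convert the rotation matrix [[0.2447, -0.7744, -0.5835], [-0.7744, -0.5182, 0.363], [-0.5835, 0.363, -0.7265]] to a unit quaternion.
0.7889i - 0.4908j - 0.3698k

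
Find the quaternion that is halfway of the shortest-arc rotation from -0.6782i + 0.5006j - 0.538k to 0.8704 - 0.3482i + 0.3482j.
0.5182 - 0.6111i + 0.5054j - 0.3203k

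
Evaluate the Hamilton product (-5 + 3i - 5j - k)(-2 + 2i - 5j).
-21 - 21i + 33j - 3k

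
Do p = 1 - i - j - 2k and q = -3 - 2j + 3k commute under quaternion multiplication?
No: pq = 1 - 4i + 4j + 11k ≠ 1 + 10i - 2j + 7k = qp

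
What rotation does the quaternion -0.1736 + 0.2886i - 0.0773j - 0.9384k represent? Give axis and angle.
axis = (0.2931, -0.0785, -0.9529), θ = 200°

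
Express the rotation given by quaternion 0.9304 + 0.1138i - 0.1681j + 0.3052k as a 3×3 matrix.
[[0.7572, -0.6062, -0.2433], [0.5297, 0.7878, -0.3144], [0.3823, 0.1092, 0.9176]]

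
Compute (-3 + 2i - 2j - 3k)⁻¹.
-0.1154 - 0.0769i + 0.0769j + 0.1154k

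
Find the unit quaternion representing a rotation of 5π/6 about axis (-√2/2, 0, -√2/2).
0.2588 - 0.683i - 0.683k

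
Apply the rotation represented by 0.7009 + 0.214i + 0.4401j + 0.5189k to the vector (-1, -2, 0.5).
(1.423, -1.577, -0.858)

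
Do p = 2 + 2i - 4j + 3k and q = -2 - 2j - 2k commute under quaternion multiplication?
No: pq = -6 + 10i + 8j - 14k ≠ -6 - 18i - 6k = qp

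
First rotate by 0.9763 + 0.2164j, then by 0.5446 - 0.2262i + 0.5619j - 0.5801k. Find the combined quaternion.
0.4101 - 0.0953i + 0.6664j - 0.6153k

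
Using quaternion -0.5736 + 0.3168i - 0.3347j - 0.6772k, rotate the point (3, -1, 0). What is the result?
(0.565, 1.812, -2.529)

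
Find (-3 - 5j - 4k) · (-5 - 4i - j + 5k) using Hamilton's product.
30 - 17i + 44j - 15k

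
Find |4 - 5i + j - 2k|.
√46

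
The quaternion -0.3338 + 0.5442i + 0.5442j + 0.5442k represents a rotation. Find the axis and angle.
axis = (√3/3, √3/3, √3/3), θ = 219°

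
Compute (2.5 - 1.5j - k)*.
2.5 + 1.5j + k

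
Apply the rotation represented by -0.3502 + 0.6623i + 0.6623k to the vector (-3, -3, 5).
(2.627, 5.975, -0.627)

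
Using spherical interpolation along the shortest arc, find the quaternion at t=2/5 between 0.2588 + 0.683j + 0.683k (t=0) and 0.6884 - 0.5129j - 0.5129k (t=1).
-0.1461 + 0.6995j + 0.6995k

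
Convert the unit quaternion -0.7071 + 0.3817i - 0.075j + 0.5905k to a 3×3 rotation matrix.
[[0.2914, 0.7778, 0.5569], [-0.8923, 0.0112, 0.4512], [0.3447, -0.6284, 0.6974]]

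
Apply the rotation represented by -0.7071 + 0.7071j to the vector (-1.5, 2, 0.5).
(-0.5, 2, -1.5)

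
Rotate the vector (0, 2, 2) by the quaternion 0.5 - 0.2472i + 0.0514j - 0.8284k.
(2.528, -0.665, 1.08)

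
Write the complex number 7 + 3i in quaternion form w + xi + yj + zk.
7 + 3i + 0j + 0k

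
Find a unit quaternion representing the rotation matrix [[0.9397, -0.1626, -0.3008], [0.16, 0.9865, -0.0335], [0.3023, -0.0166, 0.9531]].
0.9848 + 0.0043i - 0.1531j + 0.0819k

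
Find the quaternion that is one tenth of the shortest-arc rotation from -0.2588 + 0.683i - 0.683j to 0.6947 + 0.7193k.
-0.3476 + 0.6591i - 0.6591j - 0.1013k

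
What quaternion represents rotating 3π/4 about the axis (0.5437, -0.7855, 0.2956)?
0.3827 + 0.5023i - 0.7257j + 0.2731k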